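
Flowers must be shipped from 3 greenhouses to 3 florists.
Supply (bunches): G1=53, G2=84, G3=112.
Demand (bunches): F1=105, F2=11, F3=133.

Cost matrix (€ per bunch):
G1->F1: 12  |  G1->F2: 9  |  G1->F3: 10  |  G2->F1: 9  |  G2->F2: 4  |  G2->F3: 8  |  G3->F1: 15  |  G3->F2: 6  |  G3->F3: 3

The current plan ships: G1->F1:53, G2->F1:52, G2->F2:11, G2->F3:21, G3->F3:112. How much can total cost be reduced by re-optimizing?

21

Current plan cost = 53·12 + 52·9 + 11·4 + 21·8 + 112·3 = €1652.
Optimal plan:
  G1 to F1: 32 bunches
  G1 to F3: 21 bunches
  G2 to F1: 73 bunches
  G2 to F2: 11 bunches
  G3 to F3: 112 bunches
Optimal cost = €1631.
Saving = 1652 − 1631 = €21.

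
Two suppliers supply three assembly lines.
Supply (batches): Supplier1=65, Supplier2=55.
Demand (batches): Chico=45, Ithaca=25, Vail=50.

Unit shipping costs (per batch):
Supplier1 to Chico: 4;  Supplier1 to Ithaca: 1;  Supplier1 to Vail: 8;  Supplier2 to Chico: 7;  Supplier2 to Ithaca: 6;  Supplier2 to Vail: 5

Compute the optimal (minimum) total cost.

One minimum-cost allocation:
  Supplier1–Chico: 40 × 4 = 160
  Supplier1–Ithaca: 25 × 1 = 25
  Supplier2–Chico: 5 × 7 = 35
  Supplier2–Vail: 50 × 5 = 250
Total = 160 + 25 + 35 + 250 = 470.

470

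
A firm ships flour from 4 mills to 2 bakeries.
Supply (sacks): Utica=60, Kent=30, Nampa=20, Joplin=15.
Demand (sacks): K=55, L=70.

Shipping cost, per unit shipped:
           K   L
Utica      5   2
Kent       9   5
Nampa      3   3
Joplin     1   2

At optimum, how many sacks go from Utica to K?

20

Optimal shipments:
  Utica->K: 20 sacks
  Utica->L: 40 sacks
  Kent->L: 30 sacks
  Nampa->K: 20 sacks
  Joplin->K: 15 sacks
Total cost = 405.
So Utica→K carries 20 sacks.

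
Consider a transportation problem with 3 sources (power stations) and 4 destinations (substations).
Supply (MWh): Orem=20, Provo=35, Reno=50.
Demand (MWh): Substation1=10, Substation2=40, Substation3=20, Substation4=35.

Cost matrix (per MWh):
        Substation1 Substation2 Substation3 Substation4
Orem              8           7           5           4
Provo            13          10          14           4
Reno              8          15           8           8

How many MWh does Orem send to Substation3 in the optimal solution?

The minimum-cost plan:
  Orem→Substation2: 20 × 7 = 140
  Provo→Substation2: 20 × 10 = 200
  Provo→Substation4: 15 × 4 = 60
  Reno→Substation1: 10 × 8 = 80
  Reno→Substation3: 20 × 8 = 160
  Reno→Substation4: 20 × 8 = 160
Total cost = 800.
The route Orem→Substation3 is not used.

0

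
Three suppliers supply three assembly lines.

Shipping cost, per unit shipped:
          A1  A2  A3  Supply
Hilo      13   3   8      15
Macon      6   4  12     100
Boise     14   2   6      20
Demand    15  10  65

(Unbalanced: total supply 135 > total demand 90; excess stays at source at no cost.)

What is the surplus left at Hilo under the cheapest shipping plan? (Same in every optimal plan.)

0

An optimal plan:
  Hilo→A3: 15 batches
  Macon→A1: 15 batches
  Macon→A2: 10 batches
  Macon→A3: 30 batches
  Boise→A3: 20 batches
Total cost = 730.
Hilo ships 15 of its 15, leaving 0.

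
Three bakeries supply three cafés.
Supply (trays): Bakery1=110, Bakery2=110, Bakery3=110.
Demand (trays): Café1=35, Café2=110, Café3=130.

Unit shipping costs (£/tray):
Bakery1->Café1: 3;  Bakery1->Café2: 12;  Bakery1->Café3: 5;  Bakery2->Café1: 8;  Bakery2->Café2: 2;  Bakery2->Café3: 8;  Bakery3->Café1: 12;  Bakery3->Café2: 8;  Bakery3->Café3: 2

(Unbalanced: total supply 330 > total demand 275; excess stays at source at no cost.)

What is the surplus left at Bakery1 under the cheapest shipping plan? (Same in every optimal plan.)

An optimal plan:
  Bakery1→Café1: 35 × £3 = £105
  Bakery1→Café3: 20 × £5 = £100
  Bakery2→Café2: 110 × £2 = £220
  Bakery3→Café3: 110 × £2 = £220
Total cost = £645.
Bakery1 ships 55 of its 110, leaving 55.

55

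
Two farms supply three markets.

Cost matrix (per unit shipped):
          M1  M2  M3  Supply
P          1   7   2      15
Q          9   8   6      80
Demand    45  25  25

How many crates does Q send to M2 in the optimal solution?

Solving gives:
  P to M1: 15 × 1 = 15
  Q to M1: 30 × 9 = 270
  Q to M2: 25 × 8 = 200
  Q to M3: 25 × 6 = 150
Total cost = 635.
So Q→M2 carries 25 crates.

25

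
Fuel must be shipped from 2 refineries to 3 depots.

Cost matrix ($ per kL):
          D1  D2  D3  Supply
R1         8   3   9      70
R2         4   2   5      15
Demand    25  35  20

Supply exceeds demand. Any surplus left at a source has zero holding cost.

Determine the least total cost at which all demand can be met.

425

One minimum-cost allocation:
  R1->D1: 10 × $8 = $80
  R1->D2: 35 × $3 = $105
  R1->D3: 20 × $9 = $180
  R2->D1: 15 × $4 = $60
Total = 80 + 105 + 180 + 60 = $425.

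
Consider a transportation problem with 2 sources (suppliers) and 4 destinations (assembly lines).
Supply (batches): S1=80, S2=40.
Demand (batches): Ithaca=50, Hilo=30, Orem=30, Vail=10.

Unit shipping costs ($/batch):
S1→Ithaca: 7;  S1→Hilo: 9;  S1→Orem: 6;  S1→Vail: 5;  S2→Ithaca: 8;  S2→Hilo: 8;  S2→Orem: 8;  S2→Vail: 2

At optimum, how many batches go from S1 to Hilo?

The minimum-cost plan:
  S1–Ithaca: 50 batches
  S1–Orem: 30 batches
  S2–Hilo: 30 batches
  S2–Vail: 10 batches
Total cost = $790.
The route S1→Hilo is not used.

0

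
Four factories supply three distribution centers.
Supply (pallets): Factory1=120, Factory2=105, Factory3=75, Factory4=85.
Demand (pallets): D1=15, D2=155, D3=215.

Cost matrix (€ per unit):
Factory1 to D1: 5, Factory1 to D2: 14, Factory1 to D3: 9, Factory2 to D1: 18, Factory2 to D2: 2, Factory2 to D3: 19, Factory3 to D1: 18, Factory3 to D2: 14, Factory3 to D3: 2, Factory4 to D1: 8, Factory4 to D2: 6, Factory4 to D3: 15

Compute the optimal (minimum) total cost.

2160

Optimal allocation:
  Factory1 to D3: 120 × €9 = €1080
  Factory2 to D2: 105 × €2 = €210
  Factory3 to D3: 75 × €2 = €150
  Factory4 to D1: 15 × €8 = €120
  Factory4 to D2: 50 × €6 = €300
  Factory4 to D3: 20 × €15 = €300
Total = 1080 + 210 + 150 + 120 + 300 + 300 = €2160.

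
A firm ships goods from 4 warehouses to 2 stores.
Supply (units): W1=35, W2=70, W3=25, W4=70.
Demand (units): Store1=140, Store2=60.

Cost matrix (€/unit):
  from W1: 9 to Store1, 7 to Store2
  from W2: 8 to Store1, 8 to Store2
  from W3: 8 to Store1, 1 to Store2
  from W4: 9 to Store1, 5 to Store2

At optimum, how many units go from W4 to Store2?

The minimum-cost plan:
  W1->Store1: 35 × €9 = €315
  W2->Store1: 70 × €8 = €560
  W3->Store2: 25 × €1 = €25
  W4->Store1: 35 × €9 = €315
  W4->Store2: 35 × €5 = €175
Total cost = €1390.
So W4→Store2 carries 35 units.

35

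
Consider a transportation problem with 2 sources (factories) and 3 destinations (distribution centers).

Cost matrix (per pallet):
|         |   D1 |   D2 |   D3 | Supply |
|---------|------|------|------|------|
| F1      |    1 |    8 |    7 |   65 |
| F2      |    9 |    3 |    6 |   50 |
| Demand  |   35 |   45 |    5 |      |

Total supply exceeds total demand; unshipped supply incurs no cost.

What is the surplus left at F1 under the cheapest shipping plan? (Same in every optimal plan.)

30

An optimal plan:
  F1->D1: 35 × 1 = 35
  F2->D2: 45 × 3 = 135
  F2->D3: 5 × 6 = 30
Total cost = 200.
F1 ships 35 of its 65, leaving 30.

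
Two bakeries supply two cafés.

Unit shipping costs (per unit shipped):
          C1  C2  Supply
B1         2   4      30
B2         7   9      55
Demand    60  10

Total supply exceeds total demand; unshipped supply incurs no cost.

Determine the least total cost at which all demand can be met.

360

Optimal allocation:
  B1→C1: 20 × 2 = 40
  B1→C2: 10 × 4 = 40
  B2→C1: 40 × 7 = 280
Total = 40 + 40 + 280 = 360.
(Supply check: B1 ships 30; B2 ships 40.)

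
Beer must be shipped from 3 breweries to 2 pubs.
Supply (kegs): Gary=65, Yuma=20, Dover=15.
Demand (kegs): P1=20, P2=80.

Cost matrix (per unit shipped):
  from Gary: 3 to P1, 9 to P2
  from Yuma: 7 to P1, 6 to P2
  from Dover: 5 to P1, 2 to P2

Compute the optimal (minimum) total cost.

One minimum-cost allocation:
  Gary→P1: 20 × 3 = 60
  Gary→P2: 45 × 9 = 405
  Yuma→P2: 20 × 6 = 120
  Dover→P2: 15 × 2 = 30
Total = 60 + 405 + 120 + 30 = 615.
(Supply check: Gary ships 65; Yuma ships 20; Dover ships 15.)

615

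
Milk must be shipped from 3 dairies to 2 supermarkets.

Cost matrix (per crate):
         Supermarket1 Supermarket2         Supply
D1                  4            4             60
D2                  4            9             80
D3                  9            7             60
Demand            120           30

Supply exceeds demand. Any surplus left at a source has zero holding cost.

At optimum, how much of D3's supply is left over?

50

Minimum-cost shipments:
  D1->Supermarket1: 40 × 4 = 160
  D1->Supermarket2: 20 × 4 = 80
  D2->Supermarket1: 80 × 4 = 320
  D3->Supermarket2: 10 × 7 = 70
Total cost = 630.
D3 ships 10 of its 60, leaving 50.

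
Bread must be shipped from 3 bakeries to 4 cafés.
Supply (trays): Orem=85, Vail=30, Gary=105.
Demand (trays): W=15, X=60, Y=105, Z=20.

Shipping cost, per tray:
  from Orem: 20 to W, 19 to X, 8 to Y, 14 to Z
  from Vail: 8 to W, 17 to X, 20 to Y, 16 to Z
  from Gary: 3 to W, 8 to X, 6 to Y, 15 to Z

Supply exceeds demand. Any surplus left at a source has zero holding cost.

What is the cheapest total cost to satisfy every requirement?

One minimum-cost allocation:
  Orem→Y: 75 trays
  Orem→Z: 10 trays
  Vail→Z: 10 trays
  Gary→W: 15 trays
  Gary→X: 60 trays
  Gary→Y: 30 trays
Total cost = 1605.

1605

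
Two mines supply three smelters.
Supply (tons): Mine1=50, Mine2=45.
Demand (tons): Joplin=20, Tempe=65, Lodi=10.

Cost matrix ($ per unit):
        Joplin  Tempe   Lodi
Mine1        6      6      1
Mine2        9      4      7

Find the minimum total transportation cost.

430

Optimal allocation:
  Mine1→Joplin: 20 tons
  Mine1→Tempe: 20 tons
  Mine1→Lodi: 10 tons
  Mine2→Tempe: 45 tons
Total cost = $430.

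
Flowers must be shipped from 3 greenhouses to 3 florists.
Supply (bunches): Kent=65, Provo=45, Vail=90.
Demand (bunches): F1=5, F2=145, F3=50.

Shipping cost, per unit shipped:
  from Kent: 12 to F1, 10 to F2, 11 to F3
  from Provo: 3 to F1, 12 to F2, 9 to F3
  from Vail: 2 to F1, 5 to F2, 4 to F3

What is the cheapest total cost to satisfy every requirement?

Optimal allocation:
  Kent->F2: 65 bunches
  Provo->F1: 5 bunches
  Provo->F3: 40 bunches
  Vail->F2: 80 bunches
  Vail->F3: 10 bunches
Total cost = 1465.

1465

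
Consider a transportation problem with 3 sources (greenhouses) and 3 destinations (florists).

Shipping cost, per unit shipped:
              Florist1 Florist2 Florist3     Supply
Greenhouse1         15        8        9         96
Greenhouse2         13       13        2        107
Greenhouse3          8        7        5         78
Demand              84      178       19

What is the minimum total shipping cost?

Optimal allocation:
  Greenhouse1 to Florist2: 96 × 8 = 768
  Greenhouse2 to Florist1: 84 × 13 = 1092
  Greenhouse2 to Florist2: 4 × 13 = 52
  Greenhouse2 to Florist3: 19 × 2 = 38
  Greenhouse3 to Florist2: 78 × 7 = 546
Total = 768 + 1092 + 52 + 38 + 546 = 2496.
(Supply check: Greenhouse1 ships 96; Greenhouse2 ships 107; Greenhouse3 ships 78.)

2496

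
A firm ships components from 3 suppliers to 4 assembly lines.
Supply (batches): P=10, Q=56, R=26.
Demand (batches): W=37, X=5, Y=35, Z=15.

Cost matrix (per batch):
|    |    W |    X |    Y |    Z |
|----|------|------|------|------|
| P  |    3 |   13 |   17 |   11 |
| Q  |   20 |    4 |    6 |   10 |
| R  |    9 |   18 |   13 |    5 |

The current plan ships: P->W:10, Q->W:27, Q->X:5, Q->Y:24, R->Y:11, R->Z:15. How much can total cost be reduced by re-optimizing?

288

Current plan cost = 10·3 + 27·20 + 5·4 + 24·6 + 11·13 + 15·5 = 952.
Optimal plan:
  P→W: 10 × 3 = 30
  Q→W: 1 × 20 = 20
  Q→X: 5 × 4 = 20
  Q→Y: 35 × 6 = 210
  Q→Z: 15 × 10 = 150
  R→W: 26 × 9 = 234
Optimal cost = 664.
Saving = 952 − 664 = 288.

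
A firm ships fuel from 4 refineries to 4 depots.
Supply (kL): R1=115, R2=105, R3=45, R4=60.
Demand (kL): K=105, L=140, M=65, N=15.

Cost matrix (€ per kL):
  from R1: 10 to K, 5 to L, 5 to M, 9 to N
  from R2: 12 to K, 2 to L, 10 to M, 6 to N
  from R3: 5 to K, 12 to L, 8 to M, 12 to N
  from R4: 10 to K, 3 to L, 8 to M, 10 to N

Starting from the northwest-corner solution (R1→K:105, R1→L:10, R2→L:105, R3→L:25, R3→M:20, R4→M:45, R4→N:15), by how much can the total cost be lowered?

710

Current plan cost = 105·10 + 10·5 + 105·2 + 25·12 + 20·8 + 45·8 + 15·10 = €2280.
Optimal plan:
  R1->K: 50 kL
  R1->M: 65 kL
  R2->L: 90 kL
  R2->N: 15 kL
  R3->K: 45 kL
  R4->K: 10 kL
  R4->L: 50 kL
Optimal cost = €1570.
Saving = 2280 − 1570 = €710.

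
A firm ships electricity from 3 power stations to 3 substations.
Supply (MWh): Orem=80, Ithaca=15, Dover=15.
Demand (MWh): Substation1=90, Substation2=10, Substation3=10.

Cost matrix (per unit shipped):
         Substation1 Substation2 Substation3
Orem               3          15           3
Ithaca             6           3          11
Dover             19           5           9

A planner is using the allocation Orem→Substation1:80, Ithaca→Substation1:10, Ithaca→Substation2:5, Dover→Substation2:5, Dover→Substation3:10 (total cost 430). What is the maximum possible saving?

Current plan cost = 80·3 + 10·6 + 5·3 + 5·5 + 10·9 = 430.
Optimal plan:
  Orem–Substation1: 75 × 3 = 225
  Orem–Substation3: 5 × 3 = 15
  Ithaca–Substation1: 15 × 6 = 90
  Dover–Substation2: 10 × 5 = 50
  Dover–Substation3: 5 × 9 = 45
Optimal cost = 425.
Saving = 430 − 425 = 5.

5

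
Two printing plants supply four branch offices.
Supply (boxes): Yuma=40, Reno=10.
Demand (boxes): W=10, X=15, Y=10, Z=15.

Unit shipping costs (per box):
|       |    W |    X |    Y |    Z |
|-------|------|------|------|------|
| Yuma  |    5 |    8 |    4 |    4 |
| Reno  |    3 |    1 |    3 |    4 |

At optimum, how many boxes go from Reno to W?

Optimal shipments:
  Yuma->W: 10 × 5 = 50
  Yuma->X: 5 × 8 = 40
  Yuma->Y: 10 × 4 = 40
  Yuma->Z: 15 × 4 = 60
  Reno->X: 10 × 1 = 10
Total cost = 200.
The route Reno→W is not used.

0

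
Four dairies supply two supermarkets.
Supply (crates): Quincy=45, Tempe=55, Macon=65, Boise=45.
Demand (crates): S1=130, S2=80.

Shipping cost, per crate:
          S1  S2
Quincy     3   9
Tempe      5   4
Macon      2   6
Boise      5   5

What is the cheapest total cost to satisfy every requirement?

710

Optimal allocation:
  Quincy->S1: 45 × 3 = 135
  Tempe->S2: 55 × 4 = 220
  Macon->S1: 65 × 2 = 130
  Boise->S1: 20 × 5 = 100
  Boise->S2: 25 × 5 = 125
Total = 135 + 220 + 130 + 100 + 125 = 710.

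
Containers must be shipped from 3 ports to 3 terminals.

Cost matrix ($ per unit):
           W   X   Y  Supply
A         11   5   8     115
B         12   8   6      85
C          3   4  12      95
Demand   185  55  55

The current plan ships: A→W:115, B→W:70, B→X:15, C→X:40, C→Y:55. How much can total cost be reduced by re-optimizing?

Current plan cost = 115·11 + 70·12 + 15·8 + 40·4 + 55·12 = $3045.
Optimal plan:
  A to W: 60 × $11 = $660
  A to X: 55 × $5 = $275
  B to W: 30 × $12 = $360
  B to Y: 55 × $6 = $330
  C to W: 95 × $3 = $285
Optimal cost = $1910.
Saving = 3045 − 1910 = $1135.

1135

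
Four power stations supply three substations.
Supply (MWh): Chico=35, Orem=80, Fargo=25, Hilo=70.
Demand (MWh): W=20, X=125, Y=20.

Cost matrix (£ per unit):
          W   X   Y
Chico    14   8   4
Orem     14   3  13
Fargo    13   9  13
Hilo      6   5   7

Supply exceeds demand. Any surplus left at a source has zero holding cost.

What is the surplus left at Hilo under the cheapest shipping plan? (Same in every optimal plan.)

Minimum-cost shipments:
  Chico→Y: 20 × £4 = £80
  Orem→X: 80 × £3 = £240
  Hilo→W: 20 × £6 = £120
  Hilo→X: 45 × £5 = £225
Total cost = £665.
Hilo ships 65 of its 70, leaving 5.

5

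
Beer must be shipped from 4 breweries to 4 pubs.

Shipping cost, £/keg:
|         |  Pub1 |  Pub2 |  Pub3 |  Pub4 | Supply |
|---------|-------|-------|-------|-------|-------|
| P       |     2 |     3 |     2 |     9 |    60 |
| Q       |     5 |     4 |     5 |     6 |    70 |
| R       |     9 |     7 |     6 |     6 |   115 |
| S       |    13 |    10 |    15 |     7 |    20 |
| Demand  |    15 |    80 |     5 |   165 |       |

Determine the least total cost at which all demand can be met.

An optimal shipping plan:
  P->Pub1: 15 kegs
  P->Pub2: 40 kegs
  P->Pub3: 5 kegs
  Q->Pub2: 40 kegs
  Q->Pub4: 30 kegs
  R->Pub4: 115 kegs
  S->Pub4: 20 kegs
Total cost = £1330.

1330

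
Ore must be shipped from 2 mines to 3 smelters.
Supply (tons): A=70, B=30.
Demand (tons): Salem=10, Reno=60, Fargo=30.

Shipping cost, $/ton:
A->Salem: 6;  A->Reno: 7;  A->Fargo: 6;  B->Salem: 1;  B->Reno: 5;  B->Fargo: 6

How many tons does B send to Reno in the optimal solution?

20

The minimum-cost plan:
  A–Reno: 40 tons
  A–Fargo: 30 tons
  B–Salem: 10 tons
  B–Reno: 20 tons
Total cost = $570.
So B→Reno carries 20 tons.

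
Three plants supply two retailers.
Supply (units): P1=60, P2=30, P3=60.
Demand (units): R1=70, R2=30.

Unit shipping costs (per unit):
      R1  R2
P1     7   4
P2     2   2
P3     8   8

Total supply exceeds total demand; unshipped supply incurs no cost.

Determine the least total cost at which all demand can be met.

470

Optimal allocation:
  P1->R1: 30 units
  P1->R2: 30 units
  P2->R1: 30 units
  P3->R1: 10 units
Total cost = 470.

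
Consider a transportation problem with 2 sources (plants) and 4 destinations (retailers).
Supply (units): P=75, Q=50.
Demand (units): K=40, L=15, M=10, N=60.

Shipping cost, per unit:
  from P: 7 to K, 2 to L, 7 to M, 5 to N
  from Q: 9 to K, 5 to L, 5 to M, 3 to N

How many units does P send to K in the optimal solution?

40

The minimum-cost plan:
  P to K: 40 × 7 = 280
  P to L: 15 × 2 = 30
  P to M: 10 × 7 = 70
  P to N: 10 × 5 = 50
  Q to N: 50 × 3 = 150
Total cost = 580.
So P→K carries 40 units.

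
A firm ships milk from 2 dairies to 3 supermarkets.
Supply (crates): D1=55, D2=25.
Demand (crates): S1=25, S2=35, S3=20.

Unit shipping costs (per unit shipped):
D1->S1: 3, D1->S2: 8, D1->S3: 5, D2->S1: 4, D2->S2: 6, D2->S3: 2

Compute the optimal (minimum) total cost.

An optimal shipping plan:
  D1–S1: 25 × 3 = 75
  D1–S2: 30 × 8 = 240
  D2–S2: 5 × 6 = 30
  D2–S3: 20 × 2 = 40
Total = 75 + 240 + 30 + 40 = 385.
(Supply check: D1 ships 55; D2 ships 25.)

385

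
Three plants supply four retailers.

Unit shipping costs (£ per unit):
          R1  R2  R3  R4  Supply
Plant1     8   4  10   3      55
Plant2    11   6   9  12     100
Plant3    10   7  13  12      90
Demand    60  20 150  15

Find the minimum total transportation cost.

A cheapest plan:
  Plant1->R2: 20 × £4 = £80
  Plant1->R3: 20 × £10 = £200
  Plant1->R4: 15 × £3 = £45
  Plant2->R3: 100 × £9 = £900
  Plant3->R1: 60 × £10 = £600
  Plant3->R3: 30 × £13 = £390
Total = 80 + 200 + 45 + 900 + 600 + 390 = £2215.
(Supply check: Plant1 ships 55; Plant2 ships 100; Plant3 ships 90.)

2215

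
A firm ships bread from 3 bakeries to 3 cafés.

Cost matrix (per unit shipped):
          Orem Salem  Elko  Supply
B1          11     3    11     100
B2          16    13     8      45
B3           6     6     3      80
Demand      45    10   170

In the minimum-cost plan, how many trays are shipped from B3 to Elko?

The minimum-cost plan:
  B1->Orem: 45 trays
  B1->Salem: 10 trays
  B1->Elko: 45 trays
  B2->Elko: 45 trays
  B3->Elko: 80 trays
Total cost = 1620.
So B3→Elko carries 80 trays.

80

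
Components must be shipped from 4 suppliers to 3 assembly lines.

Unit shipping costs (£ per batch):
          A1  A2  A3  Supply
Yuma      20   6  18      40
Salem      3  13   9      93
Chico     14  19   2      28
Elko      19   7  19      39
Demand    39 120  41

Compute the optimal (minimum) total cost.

An optimal shipping plan:
  Yuma->A2: 40 × £6 = £240
  Salem->A1: 39 × £3 = £117
  Salem->A2: 41 × £13 = £533
  Salem->A3: 13 × £9 = £117
  Chico->A3: 28 × £2 = £56
  Elko->A2: 39 × £7 = £273
Total = 240 + 117 + 533 + 117 + 56 + 273 = £1336.
(Supply check: Yuma ships 40; Salem ships 93; Chico ships 28; Elko ships 39.)

1336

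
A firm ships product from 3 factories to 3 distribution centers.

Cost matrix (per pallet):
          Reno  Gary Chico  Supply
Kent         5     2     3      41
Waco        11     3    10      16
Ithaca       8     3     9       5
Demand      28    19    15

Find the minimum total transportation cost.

248

One minimum-cost allocation:
  Kent–Reno: 26 pallets
  Kent–Chico: 15 pallets
  Waco–Gary: 16 pallets
  Ithaca–Reno: 2 pallets
  Ithaca–Gary: 3 pallets
Total cost = 248.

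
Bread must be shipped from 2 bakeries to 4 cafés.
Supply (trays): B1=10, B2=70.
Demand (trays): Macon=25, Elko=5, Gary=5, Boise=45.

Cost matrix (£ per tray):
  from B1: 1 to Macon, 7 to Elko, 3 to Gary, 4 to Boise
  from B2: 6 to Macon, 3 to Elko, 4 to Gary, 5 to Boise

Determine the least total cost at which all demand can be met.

360

Optimal allocation:
  B1 to Macon: 10 × £1 = £10
  B2 to Macon: 15 × £6 = £90
  B2 to Elko: 5 × £3 = £15
  B2 to Gary: 5 × £4 = £20
  B2 to Boise: 45 × £5 = £225
Total = 10 + 90 + 15 + 20 + 225 = £360.
(Supply check: B1 ships 10; B2 ships 70.)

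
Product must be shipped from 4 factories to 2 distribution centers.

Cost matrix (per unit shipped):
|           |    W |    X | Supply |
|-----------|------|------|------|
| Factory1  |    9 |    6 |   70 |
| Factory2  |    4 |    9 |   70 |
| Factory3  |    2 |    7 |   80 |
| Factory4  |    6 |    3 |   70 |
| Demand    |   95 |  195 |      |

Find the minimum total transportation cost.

A cheapest plan:
  Factory1→X: 70 × 6 = 420
  Factory2→W: 70 × 4 = 280
  Factory3→W: 25 × 2 = 50
  Factory3→X: 55 × 7 = 385
  Factory4→X: 70 × 3 = 210
Total = 420 + 280 + 50 + 385 + 210 = 1345.

1345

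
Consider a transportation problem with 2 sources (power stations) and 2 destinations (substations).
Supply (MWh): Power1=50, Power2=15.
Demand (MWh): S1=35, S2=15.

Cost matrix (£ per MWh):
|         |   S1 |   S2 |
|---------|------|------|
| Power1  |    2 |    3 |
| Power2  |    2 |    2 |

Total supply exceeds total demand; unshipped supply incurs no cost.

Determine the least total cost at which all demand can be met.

Optimal allocation:
  Power1–S1: 35 × £2 = £70
  Power2–S2: 15 × £2 = £30
Total = 70 + 30 = £100.

100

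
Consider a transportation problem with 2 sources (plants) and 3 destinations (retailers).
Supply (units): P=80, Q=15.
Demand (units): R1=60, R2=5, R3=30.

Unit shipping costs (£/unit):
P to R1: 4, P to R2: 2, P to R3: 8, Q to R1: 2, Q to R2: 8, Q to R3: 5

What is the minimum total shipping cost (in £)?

Optimal allocation:
  P to R1: 60 × £4 = £240
  P to R2: 5 × £2 = £10
  P to R3: 15 × £8 = £120
  Q to R3: 15 × £5 = £75
Total = 240 + 10 + 120 + 75 = £445.

445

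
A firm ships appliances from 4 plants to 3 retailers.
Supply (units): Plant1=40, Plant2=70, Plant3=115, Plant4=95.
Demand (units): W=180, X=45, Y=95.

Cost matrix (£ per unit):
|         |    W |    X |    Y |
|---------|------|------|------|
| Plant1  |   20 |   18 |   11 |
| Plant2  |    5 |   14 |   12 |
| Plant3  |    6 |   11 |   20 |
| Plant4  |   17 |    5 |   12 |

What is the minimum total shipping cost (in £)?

2340

A cheapest plan:
  Plant1→Y: 40 units
  Plant2→W: 65 units
  Plant2→Y: 5 units
  Plant3→W: 115 units
  Plant4→X: 45 units
  Plant4→Y: 50 units
Total cost = £2340.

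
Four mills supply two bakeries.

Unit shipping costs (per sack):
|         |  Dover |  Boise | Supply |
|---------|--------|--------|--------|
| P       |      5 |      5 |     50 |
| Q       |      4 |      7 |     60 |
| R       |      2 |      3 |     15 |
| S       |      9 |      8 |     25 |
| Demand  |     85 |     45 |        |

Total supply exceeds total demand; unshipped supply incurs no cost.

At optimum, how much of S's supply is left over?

20

Minimum-cost shipments:
  P→Dover: 10 × 5 = 50
  P→Boise: 40 × 5 = 200
  Q→Dover: 60 × 4 = 240
  R→Dover: 15 × 2 = 30
  S→Boise: 5 × 8 = 40
Total cost = 560.
S ships 5 of its 25, leaving 20.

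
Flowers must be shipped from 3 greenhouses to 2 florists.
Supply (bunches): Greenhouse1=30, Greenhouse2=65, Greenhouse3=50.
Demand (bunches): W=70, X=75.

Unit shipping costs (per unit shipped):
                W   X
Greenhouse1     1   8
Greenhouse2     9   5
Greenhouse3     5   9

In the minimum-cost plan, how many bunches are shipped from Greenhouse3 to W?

The minimum-cost plan:
  Greenhouse1->W: 30 × 1 = 30
  Greenhouse2->X: 65 × 5 = 325
  Greenhouse3->W: 40 × 5 = 200
  Greenhouse3->X: 10 × 9 = 90
Total cost = 645.
So Greenhouse3→W carries 40 bunches.

40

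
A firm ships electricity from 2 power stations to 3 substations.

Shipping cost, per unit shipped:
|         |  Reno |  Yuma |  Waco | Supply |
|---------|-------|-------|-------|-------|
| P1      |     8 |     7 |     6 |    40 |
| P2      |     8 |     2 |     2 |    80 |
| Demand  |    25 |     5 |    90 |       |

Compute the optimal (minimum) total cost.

450

Optimal allocation:
  P1->Reno: 25 × 8 = 200
  P1->Waco: 15 × 6 = 90
  P2->Yuma: 5 × 2 = 10
  P2->Waco: 75 × 2 = 150
Total = 200 + 90 + 10 + 150 = 450.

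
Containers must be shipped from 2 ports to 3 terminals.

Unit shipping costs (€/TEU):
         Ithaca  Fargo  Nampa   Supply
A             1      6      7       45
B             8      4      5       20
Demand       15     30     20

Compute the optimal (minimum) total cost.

295

An optimal shipping plan:
  A->Ithaca: 15 TEU
  A->Fargo: 30 TEU
  B->Nampa: 20 TEU
Total cost = €295.
(Supply check: A ships 45; B ships 20.)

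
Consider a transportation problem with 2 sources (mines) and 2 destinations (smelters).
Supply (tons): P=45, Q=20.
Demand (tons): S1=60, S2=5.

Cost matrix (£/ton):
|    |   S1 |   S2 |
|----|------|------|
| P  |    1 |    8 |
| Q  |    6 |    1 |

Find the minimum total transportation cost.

140

A cheapest plan:
  P to S1: 45 × £1 = £45
  Q to S1: 15 × £6 = £90
  Q to S2: 5 × £1 = £5
Total = 45 + 90 + 5 = £140.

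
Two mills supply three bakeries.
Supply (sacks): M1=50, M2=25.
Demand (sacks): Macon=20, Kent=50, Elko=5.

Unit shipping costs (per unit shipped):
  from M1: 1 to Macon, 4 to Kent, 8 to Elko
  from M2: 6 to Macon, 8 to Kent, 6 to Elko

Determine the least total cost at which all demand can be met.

An optimal shipping plan:
  M1→Macon: 20 × 1 = 20
  M1→Kent: 30 × 4 = 120
  M2→Kent: 20 × 8 = 160
  M2→Elko: 5 × 6 = 30
Total = 20 + 120 + 160 + 30 = 330.
(Supply check: M1 ships 50; M2 ships 25.)

330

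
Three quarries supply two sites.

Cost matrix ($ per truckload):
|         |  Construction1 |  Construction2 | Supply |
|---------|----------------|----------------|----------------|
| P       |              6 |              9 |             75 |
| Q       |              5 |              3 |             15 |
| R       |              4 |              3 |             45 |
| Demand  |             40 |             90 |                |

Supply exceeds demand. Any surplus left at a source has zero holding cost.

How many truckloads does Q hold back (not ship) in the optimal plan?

0

An optimal plan:
  P->Construction1: 40 × $6 = $240
  P->Construction2: 30 × $9 = $270
  Q->Construction2: 15 × $3 = $45
  R->Construction2: 45 × $3 = $135
Total cost = $690.
Q ships 15 of its 15, leaving 0.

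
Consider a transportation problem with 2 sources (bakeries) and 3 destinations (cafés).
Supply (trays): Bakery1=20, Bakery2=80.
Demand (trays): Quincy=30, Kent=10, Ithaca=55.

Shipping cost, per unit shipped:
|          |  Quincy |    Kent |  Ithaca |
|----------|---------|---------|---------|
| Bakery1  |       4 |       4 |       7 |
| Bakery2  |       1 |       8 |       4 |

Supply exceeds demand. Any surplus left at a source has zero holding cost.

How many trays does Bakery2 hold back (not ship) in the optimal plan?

An optimal plan:
  Bakery1->Quincy: 5 × 4 = 20
  Bakery1->Kent: 10 × 4 = 40
  Bakery2->Quincy: 25 × 1 = 25
  Bakery2->Ithaca: 55 × 4 = 220
Total cost = 305.
Bakery2 ships 80 of its 80, leaving 0.

0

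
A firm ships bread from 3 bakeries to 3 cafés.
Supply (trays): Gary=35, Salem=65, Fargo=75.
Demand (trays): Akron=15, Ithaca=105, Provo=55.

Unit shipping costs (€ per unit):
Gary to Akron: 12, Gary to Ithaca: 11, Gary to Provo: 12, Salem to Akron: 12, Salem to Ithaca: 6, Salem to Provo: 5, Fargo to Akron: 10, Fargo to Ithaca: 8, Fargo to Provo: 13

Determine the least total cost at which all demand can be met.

Optimal allocation:
  Gary to Akron: 15 × €12 = €180
  Gary to Ithaca: 20 × €11 = €220
  Salem to Ithaca: 10 × €6 = €60
  Salem to Provo: 55 × €5 = €275
  Fargo to Ithaca: 75 × €8 = €600
Total = 180 + 220 + 60 + 275 + 600 = €1335.

1335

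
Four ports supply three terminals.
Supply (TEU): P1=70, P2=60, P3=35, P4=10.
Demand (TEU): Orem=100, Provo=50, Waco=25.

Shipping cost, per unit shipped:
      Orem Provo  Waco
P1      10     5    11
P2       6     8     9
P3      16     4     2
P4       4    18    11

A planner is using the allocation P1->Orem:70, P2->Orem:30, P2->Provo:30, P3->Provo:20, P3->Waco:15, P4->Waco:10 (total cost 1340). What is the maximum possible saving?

Current plan cost = 70·10 + 30·6 + 30·8 + 20·4 + 15·2 + 10·11 = 1340.
Optimal plan:
  P1–Orem: 30 × 10 = 300
  P1–Provo: 40 × 5 = 200
  P2–Orem: 60 × 6 = 360
  P3–Provo: 10 × 4 = 40
  P3–Waco: 25 × 2 = 50
  P4–Orem: 10 × 4 = 40
Optimal cost = 990.
Saving = 1340 − 990 = 350.

350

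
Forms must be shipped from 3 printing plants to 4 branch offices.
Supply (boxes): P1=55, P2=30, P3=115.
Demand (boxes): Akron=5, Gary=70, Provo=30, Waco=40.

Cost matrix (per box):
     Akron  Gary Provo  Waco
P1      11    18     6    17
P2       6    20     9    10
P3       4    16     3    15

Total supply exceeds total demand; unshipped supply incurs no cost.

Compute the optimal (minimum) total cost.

An optimal shipping plan:
  P2–Waco: 30 × 10 = 300
  P3–Akron: 5 × 4 = 20
  P3–Gary: 70 × 16 = 1120
  P3–Provo: 30 × 3 = 90
  P3–Waco: 10 × 15 = 150
Total = 300 + 20 + 1120 + 90 + 150 = 1680.

1680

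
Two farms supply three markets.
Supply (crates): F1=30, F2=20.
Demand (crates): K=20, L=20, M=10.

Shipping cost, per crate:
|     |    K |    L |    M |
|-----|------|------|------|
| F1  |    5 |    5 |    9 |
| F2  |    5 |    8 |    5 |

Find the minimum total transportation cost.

250

Optimal allocation:
  F1–K: 10 crates
  F1–L: 20 crates
  F2–K: 10 crates
  F2–M: 10 crates
Total cost = 250.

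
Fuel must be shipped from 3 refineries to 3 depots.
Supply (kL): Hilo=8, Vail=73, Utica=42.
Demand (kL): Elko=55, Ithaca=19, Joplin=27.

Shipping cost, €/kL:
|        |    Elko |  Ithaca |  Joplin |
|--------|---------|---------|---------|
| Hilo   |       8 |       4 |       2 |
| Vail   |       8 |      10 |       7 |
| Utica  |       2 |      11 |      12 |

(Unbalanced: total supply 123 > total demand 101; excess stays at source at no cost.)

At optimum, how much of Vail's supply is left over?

22

An optimal plan:
  Hilo–Ithaca: 8 × €4 = €32
  Vail–Elko: 13 × €8 = €104
  Vail–Ithaca: 11 × €10 = €110
  Vail–Joplin: 27 × €7 = €189
  Utica–Elko: 42 × €2 = €84
Total cost = €519.
Vail ships 51 of its 73, leaving 22.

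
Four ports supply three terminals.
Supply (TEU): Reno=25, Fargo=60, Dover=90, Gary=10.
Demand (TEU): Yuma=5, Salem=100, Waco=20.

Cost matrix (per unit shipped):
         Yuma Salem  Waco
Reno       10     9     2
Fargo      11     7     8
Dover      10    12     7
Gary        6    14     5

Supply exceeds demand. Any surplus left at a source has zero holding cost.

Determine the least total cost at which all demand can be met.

955

An optimal shipping plan:
  Reno→Salem: 5 × 9 = 45
  Reno→Waco: 20 × 2 = 40
  Fargo→Salem: 60 × 7 = 420
  Dover→Salem: 35 × 12 = 420
  Gary→Yuma: 5 × 6 = 30
Total = 45 + 40 + 420 + 420 + 30 = 955.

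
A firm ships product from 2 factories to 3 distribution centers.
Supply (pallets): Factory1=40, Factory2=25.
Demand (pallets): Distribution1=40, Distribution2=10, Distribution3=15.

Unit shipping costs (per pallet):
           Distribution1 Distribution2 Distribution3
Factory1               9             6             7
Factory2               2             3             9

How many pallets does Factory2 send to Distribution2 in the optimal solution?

0

Optimal shipments:
  Factory1–Distribution1: 15 × 9 = 135
  Factory1–Distribution2: 10 × 6 = 60
  Factory1–Distribution3: 15 × 7 = 105
  Factory2–Distribution1: 25 × 2 = 50
Total cost = 350.
The route Factory2→Distribution2 is not used.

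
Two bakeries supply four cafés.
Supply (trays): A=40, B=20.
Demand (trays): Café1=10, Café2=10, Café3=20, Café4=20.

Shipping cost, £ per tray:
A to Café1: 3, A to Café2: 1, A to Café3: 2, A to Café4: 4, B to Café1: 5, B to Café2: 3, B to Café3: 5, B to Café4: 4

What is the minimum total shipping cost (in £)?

160

One minimum-cost allocation:
  A–Café1: 10 × £3 = £30
  A–Café2: 10 × £1 = £10
  A–Café3: 20 × £2 = £40
  B–Café4: 20 × £4 = £80
Total = 30 + 10 + 40 + 80 = £160.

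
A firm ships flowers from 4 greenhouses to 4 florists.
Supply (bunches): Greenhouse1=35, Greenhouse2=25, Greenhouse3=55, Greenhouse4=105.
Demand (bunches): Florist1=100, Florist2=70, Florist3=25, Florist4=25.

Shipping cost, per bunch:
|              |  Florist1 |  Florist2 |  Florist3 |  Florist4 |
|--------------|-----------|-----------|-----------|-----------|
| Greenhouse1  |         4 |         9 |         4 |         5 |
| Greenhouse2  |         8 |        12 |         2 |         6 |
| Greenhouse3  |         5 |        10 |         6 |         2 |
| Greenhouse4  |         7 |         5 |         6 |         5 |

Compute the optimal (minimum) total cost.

An optimal shipping plan:
  Greenhouse1→Florist1: 35 × 4 = 140
  Greenhouse2→Florist3: 25 × 2 = 50
  Greenhouse3→Florist1: 30 × 5 = 150
  Greenhouse3→Florist4: 25 × 2 = 50
  Greenhouse4→Florist1: 35 × 7 = 245
  Greenhouse4→Florist2: 70 × 5 = 350
Total = 140 + 50 + 150 + 50 + 245 + 350 = 985.

985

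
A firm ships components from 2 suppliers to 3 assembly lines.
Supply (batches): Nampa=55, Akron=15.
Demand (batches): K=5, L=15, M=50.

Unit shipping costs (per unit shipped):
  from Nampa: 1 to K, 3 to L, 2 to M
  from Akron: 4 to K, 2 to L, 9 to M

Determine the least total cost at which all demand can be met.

An optimal shipping plan:
  Nampa–K: 5 batches
  Nampa–M: 50 batches
  Akron–L: 15 batches
Total cost = 135.

135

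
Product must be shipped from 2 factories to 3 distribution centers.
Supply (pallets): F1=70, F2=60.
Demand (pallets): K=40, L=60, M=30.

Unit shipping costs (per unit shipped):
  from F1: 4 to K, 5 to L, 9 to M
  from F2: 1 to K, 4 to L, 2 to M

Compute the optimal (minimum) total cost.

One minimum-cost allocation:
  F1->K: 10 × 4 = 40
  F1->L: 60 × 5 = 300
  F2->K: 30 × 1 = 30
  F2->M: 30 × 2 = 60
Total = 40 + 300 + 30 + 60 = 430.
(Supply check: F1 ships 70; F2 ships 60.)

430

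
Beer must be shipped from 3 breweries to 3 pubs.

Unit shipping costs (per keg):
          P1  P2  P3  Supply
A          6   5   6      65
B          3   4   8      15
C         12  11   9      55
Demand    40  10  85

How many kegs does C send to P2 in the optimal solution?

0

Solving gives:
  A->P1: 25 × 6 = 150
  A->P2: 10 × 5 = 50
  A->P3: 30 × 6 = 180
  B->P1: 15 × 3 = 45
  C->P3: 55 × 9 = 495
Total cost = 920.
The route C→P2 is not used.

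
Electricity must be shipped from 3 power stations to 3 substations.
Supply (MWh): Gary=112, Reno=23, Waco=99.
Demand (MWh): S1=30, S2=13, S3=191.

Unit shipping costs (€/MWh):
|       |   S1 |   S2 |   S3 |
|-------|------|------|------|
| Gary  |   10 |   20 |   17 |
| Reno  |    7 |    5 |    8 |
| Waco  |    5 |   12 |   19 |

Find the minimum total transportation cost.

A cheapest plan:
  Gary->S3: 112 × €17 = €1904
  Reno->S3: 23 × €8 = €184
  Waco->S1: 30 × €5 = €150
  Waco->S2: 13 × €12 = €156
  Waco->S3: 56 × €19 = €1064
Total = 1904 + 184 + 150 + 156 + 1064 = €3458.

3458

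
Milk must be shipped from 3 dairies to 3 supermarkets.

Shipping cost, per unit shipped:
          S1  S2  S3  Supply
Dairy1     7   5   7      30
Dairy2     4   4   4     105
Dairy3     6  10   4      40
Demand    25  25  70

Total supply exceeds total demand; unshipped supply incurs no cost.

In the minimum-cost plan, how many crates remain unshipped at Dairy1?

An optimal plan:
  Dairy2 to S1: 25 crates
  Dairy2 to S2: 25 crates
  Dairy2 to S3: 55 crates
  Dairy3 to S3: 15 crates
Total cost = 480.
Dairy1 ships 0 of its 30, leaving 30.

30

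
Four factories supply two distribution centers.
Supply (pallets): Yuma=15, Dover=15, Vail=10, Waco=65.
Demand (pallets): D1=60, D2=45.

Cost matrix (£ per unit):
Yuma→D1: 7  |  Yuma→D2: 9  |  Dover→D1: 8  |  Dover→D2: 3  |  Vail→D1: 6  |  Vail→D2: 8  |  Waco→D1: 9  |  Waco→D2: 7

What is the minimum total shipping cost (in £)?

735

An optimal shipping plan:
  Yuma to D1: 15 × £7 = £105
  Dover to D2: 15 × £3 = £45
  Vail to D1: 10 × £6 = £60
  Waco to D1: 35 × £9 = £315
  Waco to D2: 30 × £7 = £210
Total = 105 + 45 + 60 + 315 + 210 = £735.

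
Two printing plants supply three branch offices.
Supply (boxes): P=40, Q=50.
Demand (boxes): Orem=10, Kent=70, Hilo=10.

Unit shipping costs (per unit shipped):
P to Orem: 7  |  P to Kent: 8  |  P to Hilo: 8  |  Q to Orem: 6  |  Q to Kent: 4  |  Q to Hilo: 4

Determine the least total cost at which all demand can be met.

510

A cheapest plan:
  P->Orem: 10 boxes
  P->Kent: 20 boxes
  P->Hilo: 10 boxes
  Q->Kent: 50 boxes
Total cost = 510.
(Supply check: P ships 40; Q ships 50.)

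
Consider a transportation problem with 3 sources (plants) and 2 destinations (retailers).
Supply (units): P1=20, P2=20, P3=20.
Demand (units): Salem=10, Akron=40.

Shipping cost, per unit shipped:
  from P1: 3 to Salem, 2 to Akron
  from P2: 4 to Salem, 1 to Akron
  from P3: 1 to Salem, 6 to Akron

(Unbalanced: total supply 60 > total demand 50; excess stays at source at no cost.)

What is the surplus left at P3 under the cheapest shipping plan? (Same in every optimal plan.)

10

An optimal plan:
  P1→Akron: 20 × 2 = 40
  P2→Akron: 20 × 1 = 20
  P3→Salem: 10 × 1 = 10
Total cost = 70.
P3 ships 10 of its 20, leaving 10.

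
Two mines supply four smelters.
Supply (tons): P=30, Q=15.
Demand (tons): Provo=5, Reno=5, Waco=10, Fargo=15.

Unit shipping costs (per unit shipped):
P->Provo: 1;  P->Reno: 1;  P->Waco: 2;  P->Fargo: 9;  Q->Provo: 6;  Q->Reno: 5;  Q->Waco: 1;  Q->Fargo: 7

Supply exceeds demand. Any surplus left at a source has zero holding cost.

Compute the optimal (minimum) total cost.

135

One minimum-cost allocation:
  P to Provo: 5 × 1 = 5
  P to Reno: 5 × 1 = 5
  P to Waco: 10 × 2 = 20
  Q to Fargo: 15 × 7 = 105
Total = 5 + 5 + 20 + 105 = 135.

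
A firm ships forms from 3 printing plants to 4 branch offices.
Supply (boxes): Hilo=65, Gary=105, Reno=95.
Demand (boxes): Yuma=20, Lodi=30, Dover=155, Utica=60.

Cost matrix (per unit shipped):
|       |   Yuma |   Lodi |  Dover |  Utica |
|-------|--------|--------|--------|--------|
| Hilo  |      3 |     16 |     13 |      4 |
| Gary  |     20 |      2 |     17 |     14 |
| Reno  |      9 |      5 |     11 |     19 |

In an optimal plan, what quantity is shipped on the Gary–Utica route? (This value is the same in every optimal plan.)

15

Solving gives:
  Hilo to Yuma: 20 × 3 = 60
  Hilo to Utica: 45 × 4 = 180
  Gary to Lodi: 30 × 2 = 60
  Gary to Dover: 60 × 17 = 1020
  Gary to Utica: 15 × 14 = 210
  Reno to Dover: 95 × 11 = 1045
Total cost = 2575.
So Gary→Utica carries 15 boxes.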